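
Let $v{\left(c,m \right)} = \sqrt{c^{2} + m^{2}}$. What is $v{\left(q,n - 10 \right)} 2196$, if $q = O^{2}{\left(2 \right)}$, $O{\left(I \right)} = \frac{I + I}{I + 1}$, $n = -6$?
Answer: $3904 \sqrt{82} \approx 35352.0$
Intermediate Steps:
$O{\left(I \right)} = \frac{2 I}{1 + I}$
$q = \frac{16}{9}$ ($q = \left(2 \cdot 2 \frac{1}{1 + 2}\right)^{2} = \left(2 \cdot 2 \cdot \frac{1}{3}\right)^{2} = \left(\frac{4}{3}\right)^{2} = \frac{16}{9} \approx 1.7778$)
$v{\left(q,n - 10 \right)} 2196 = \sqrt{\left(\frac{16}{9}\right)^{2} + \left(-6 - 10\right)^{2}} \cdot 2196 = \sqrt{\frac{256}{81} + \left(-6 - 10\right)^{2}} \cdot 2196 = \sqrt{\frac{256}{81} + \left(-16\right)^{2}} \cdot 2196 = \sqrt{\frac{256}{81} + 256} \cdot 2196 = \sqrt{\frac{20992}{81}} \cdot 2196 = \frac{16 \sqrt{82}}{9} \cdot 2196 = 3904 \sqrt{82}$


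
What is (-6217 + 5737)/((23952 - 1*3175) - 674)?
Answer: -160/6701 ≈ -0.023877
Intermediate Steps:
(-6217 + 5737)/((23952 - 1*3175) - 674) = -480/((23952 - 3175) - 674) = -480/(20777 - 674) = -480/20103 = -480*1/20103 = -160/6701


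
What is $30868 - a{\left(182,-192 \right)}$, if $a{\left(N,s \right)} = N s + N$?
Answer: $65630$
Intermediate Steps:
$a{\left(N,s \right)} = N + N s$
$30868 - a{\left(182,-192 \right)} = 30868 - 182 \left(1 - 192\right) = 30868 - 182 \left(-191\right) = 30868 - -34762 = 30868 + 34762 = 65630$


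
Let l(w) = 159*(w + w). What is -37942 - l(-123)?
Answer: 1172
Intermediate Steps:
l(w) = 318*w (l(w) = 159*(2*w) = 318*w)
-37942 - l(-123) = -37942 - 318*(-123) = -37942 - 1*(-39114) = -37942 + 39114 = 1172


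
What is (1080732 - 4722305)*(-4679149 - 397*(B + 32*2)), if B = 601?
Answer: 18000856141242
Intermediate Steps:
(1080732 - 4722305)*(-4679149 - 397*(B + 32*2)) = (1080732 - 4722305)*(-4679149 - 397*(601 + 32*2)) = -3641573*(-4679149 - 397*(601 + 64)) = -3641573*(-4679149 - 397*665) = -3641573*(-4679149 - 264005) = -3641573*(-4943154) = 18000856141242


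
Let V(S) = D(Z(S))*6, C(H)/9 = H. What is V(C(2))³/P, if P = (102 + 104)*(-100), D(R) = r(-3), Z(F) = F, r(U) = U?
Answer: 729/2575 ≈ 0.28311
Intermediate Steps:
C(H) = 9*H
D(R) = -3
V(S) = -18 (V(S) = -3*6 = -18)
P = -20600 (P = 206*(-100) = -20600)
V(C(2))³/P = (-18)³/(-20600) = -5832*(-1/20600) = 729/2575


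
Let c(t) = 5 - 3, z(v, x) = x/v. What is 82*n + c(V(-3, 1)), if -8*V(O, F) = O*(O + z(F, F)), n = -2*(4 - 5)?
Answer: 166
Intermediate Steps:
n = 2 (n = -2*(-1) = 2)
V(O, F) = -O*(1 + O)/8 (V(O, F) = -O*(O + F/F)/8 = -O*(O + 1)/8 = -O*(1 + O)/8)
c(t) = 2
82*n + c(V(-3, 1)) = 82*2 + 2 = 164 + 2 = 166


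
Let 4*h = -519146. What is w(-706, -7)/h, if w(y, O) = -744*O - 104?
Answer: -10208/259573 ≈ -0.039326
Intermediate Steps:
h = -259573/2 (h = (¼)*(-519146) = -259573/2 ≈ -1.2979e+5)
w(y, O) = -104 - 744*O
w(-706, -7)/h = (-104 - 744*(-7))/(-259573/2) = (-104 + 5208)*(-2/259573) = 5104*(-2/259573) = -10208/259573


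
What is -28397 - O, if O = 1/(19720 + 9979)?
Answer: -843362504/29699 ≈ -28397.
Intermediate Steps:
O = 1/29699 ≈ 3.3671e-5
-28397 - O = -28397 - 1*1/29699 = -28397 - 1/29699 = -843362504/29699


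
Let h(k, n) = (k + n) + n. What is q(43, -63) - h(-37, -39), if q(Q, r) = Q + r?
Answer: 95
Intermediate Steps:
h(k, n) = k + 2*n
q(43, -63) - h(-37, -39) = (43 - 63) - (-37 + 2*(-39)) = -20 - (-37 - 78) = -20 - 1*(-115) = -20 + 115 = 95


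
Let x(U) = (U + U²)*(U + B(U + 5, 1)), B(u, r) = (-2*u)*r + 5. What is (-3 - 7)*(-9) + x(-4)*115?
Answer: -1290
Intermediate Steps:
B(u, r) = 5 - 2*r*u (B(u, r) = -2*r*u + 5 = 5 - 2*r*u)
x(U) = (-5 - U)*(U + U²) (x(U) = (U + U²)*(U + (5 - 2*1*(U + 5))) = (U + U²)*(U + (5 - 2*1*(5 + U))) = (U + U²)*(U + (5 + (-10 - 2*U))) = (U + U²)*(U + (-5 - 2*U)) = (U + U²)*(-5 - U) = (-5 - U)*(U + U²))
(-3 - 7)*(-9) + x(-4)*115 = (-3 - 7)*(-9) - 4*(-5 - 1*(-4)² - 6*(-4))*115 = -10*(-9) - 4*(-5 - 1*16 + 24)*115 = 90 - 4*(-5 - 16 + 24)*115 = 90 - 4*3*115 = 90 - 12*115 = 90 - 1380 = -1290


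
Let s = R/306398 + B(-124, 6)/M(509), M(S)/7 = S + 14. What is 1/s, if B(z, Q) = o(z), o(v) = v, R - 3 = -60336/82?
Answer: -45990646198/1667722177 ≈ -27.577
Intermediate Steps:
M(S) = 98 + 7*S (M(S) = 7*(S + 14) = 7*(14 + S) = 98 + 7*S)
R = -30045/41 (R = 3 - 60336/82 = 3 - 2514*12/41 = 3 - 30168/41 = -30045/41 ≈ -732.80)
B(z, Q) = z
s = -1667722177/45990646198 (s = -30045/41/306398 - 124/(98 + 7*509) = -30045/41*1/306398 - 124/(98 + 3563) = -30045/12562318 - 124/3661 = -1667722177/45990646198 ≈ -0.036262)
1/s = 1/(-1667722177/45990646198) = -45990646198/1667722177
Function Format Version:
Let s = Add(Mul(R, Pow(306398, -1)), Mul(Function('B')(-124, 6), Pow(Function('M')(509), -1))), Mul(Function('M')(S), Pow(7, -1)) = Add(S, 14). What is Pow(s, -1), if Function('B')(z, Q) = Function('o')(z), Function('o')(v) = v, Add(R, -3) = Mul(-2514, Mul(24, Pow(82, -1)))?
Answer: Rational(-45990646198, 1667722177) ≈ -27.577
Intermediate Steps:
Function('M')(S) = Add(98, Mul(7, S)) (Function('M')(S) = Mul(7, Add(S, 14)) = Mul(7, Add(14, S)) = Add(98, Mul(7, S)))
R = Rational(-30045, 41) (R = Add(3, Mul(-2514, Mul(24, Pow(82, -1)))) = Add(3, Mul(-2514, Mul(24, Rational(1, 82)))) = Add(3, Mul(-2514, Rational(12, 41))) = Add(3, Rational(-30168, 41)) = Rational(-30045, 41) ≈ -732.80)
Function('B')(z, Q) = z
s = Rational(-1667722177, 45990646198) (s = Add(Mul(Rational(-30045, 41), Pow(306398, -1)), Mul(-124, Pow(Add(98, Mul(7, 509)), -1))) = Add(Mul(Rational(-30045, 41), Rational(1, 306398)), Mul(-124, Pow(Add(98, 3563), -1))) = Add(Rational(-30045, 12562318), Mul(-124, Pow(3661, -1))) = Add(Rational(-30045, 12562318), Mul(-124, Rational(1, 3661))) = Add(Rational(-30045, 12562318), Rational(-124, 3661)) = Rational(-1667722177, 45990646198) ≈ -0.036262)
Pow(s, -1) = Pow(Rational(-1667722177, 45990646198), -1) = Rational(-45990646198, 1667722177)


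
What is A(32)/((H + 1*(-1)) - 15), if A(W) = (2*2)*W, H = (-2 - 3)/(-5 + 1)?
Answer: -512/59 ≈ -8.6780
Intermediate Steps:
H = 5/4 (H = -5/(-4) = -5*(-¼) = 5/4 ≈ 1.2500)
A(W) = 4*W
A(32)/((H + 1*(-1)) - 15) = (4*32)/((5/4 + 1*(-1)) - 15) = 128/((5/4 - 1) - 15) = 128/(¼ - 15) = 128/(-59/4) = -4/59*128 = -512/59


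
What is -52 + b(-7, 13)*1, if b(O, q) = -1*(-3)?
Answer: -49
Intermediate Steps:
b(O, q) = 3
-52 + b(-7, 13)*1 = -52 + 3*1 = -52 + 3 = -49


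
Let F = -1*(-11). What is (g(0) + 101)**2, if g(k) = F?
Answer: 12544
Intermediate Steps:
F = 11
g(k) = 11
(g(0) + 101)**2 = (11 + 101)**2 = 112**2 = 12544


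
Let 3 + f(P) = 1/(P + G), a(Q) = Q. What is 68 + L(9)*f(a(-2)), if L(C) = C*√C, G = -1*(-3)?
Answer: 14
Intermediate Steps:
G = 3
f(P) = -3 + 1/(3 + P) (f(P) = -3 + 1/(P + 3) = -3 + 1/(3 + P))
L(C) = C^(3/2)
68 + L(9)*f(a(-2)) = 68 + 9^(3/2)*((-8 - 3*(-2))/(3 - 2)) = 68 + 27*((-8 + 6)/1) = 68 + 27*(1*(-2)) = 68 + 27*(-2) = 68 - 54 = 14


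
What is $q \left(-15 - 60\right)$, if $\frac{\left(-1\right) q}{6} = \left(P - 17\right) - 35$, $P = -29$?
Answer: $-36450$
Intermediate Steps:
$q = 486$ ($q = - 6 \left(\left(-29 - 17\right) - 35\right) = - 6 \left(-46 - 35\right) = \left(-6\right) \left(-81\right) = 486$)
$q \left(-15 - 60\right) = 486 \left(-15 - 60\right) = 486 \left(-75\right) = -36450$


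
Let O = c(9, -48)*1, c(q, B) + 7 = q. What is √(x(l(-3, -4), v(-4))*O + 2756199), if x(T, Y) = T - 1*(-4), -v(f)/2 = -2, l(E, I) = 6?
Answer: √2756219 ≈ 1660.2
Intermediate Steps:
c(q, B) = -7 + q
v(f) = 4 (v(f) = -2*(-2) = 4)
x(T, Y) = 4 + T (x(T, Y) = T + 4 = 4 + T)
O = 2 (O = (-7 + 9)*1 = 2*1 = 2)
√(x(l(-3, -4), v(-4))*O + 2756199) = √((4 + 6)*2 + 2756199) = √(10*2 + 2756199) = √(20 + 2756199) = √2756219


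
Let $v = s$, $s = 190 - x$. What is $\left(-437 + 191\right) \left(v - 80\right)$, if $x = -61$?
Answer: $-42066$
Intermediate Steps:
$s = 251$ ($s = 190 - -61 = 190 + 61 = 251$)
$v = 251$
$\left(-437 + 191\right) \left(v - 80\right) = \left(-437 + 191\right) \left(251 - 80\right) = \left(-246\right) 171 = -42066$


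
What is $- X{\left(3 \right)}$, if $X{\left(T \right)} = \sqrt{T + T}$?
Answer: $- \sqrt{6} \approx -2.4495$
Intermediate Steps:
$X{\left(T \right)} = \sqrt{2} \sqrt{T}$ ($X{\left(T \right)} = \sqrt{2 T} = \sqrt{2} \sqrt{T}$)
$- X{\left(3 \right)} = - \sqrt{2} \sqrt{3} = - \sqrt{6}$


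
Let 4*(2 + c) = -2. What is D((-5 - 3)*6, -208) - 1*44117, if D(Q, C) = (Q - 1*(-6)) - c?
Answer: -88313/2 ≈ -44157.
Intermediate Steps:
c = -5/2 (c = -2 + (¼)*(-2) = -2 - ½ = -5/2 ≈ -2.5000)
D(Q, C) = 17/2 + Q (D(Q, C) = (Q - 1*(-6)) - 1*(-5/2) = (Q + 6) + 5/2 = (6 + Q) + 5/2 = 17/2 + Q)
D((-5 - 3)*6, -208) - 1*44117 = (17/2 + (-5 - 3)*6) - 1*44117 = (17/2 - 8*6) - 44117 = (17/2 - 48) - 44117 = -79/2 - 44117 = -88313/2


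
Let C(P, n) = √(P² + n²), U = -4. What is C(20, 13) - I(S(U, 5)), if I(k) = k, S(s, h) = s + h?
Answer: -1 + √569 ≈ 22.854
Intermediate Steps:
S(s, h) = h + s
C(20, 13) - I(S(U, 5)) = √(20² + 13²) - (5 - 4) = √(400 + 169) - 1*1 = √569 - 1 = -1 + √569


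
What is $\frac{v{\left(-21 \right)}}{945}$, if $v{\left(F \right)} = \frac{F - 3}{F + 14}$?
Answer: $\frac{8}{2205} \approx 0.0036281$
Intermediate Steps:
$v{\left(F \right)} = \frac{-3 + F}{14 + F}$
$\frac{v{\left(-21 \right)}}{945} = \frac{\frac{1}{14 - 21} \left(-3 - 21\right)}{945} = \frac{1}{-7} \left(-24\right) \frac{1}{945} = \left(- \frac{1}{7}\right) \left(-24\right) \frac{1}{945} = \frac{24}{7} \cdot \frac{1}{945} = \frac{8}{2205}$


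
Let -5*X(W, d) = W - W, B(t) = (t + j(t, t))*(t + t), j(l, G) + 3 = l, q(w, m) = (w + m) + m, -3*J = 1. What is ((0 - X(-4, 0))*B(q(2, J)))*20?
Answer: 0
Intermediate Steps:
J = -⅓ (J = -⅓*1 = -⅓ ≈ -0.33333)
q(w, m) = w + 2*m (q(w, m) = (m + w) + m = w + 2*m)
j(l, G) = -3 + l
B(t) = 2*t*(-3 + 2*t) (B(t) = (t + (-3 + t))*(t + t) = (-3 + 2*t)*(2*t) = 2*t*(-3 + 2*t))
X(W, d) = 0 (X(W, d) = -(W - W)/5 = -⅕*0 = 0)
((0 - X(-4, 0))*B(q(2, J)))*20 = ((0 - 1*0)*(2*(2 + 2*(-⅓))*(-3 + 2*(2 + 2*(-⅓)))))*20 = ((0 + 0)*(2*(2 - ⅔)*(-3 + 2*(2 - ⅔))))*20 = (0*(2*(4/3)*(-3 + 2*(4/3))))*20 = (0*(2*(4/3)*(-3 + 8/3)))*20 = (0*(2*(4/3)*(-⅓)))*20 = (0*(-8/9))*20 = 0*20 = 0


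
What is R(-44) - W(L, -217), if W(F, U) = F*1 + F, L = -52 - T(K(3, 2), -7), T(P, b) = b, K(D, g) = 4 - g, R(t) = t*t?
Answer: 2026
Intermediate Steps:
R(t) = t²
L = -45 (L = -52 - 1*(-7) = -52 + 7 = -45)
W(F, U) = 2*F (W(F, U) = F + F = 2*F)
R(-44) - W(L, -217) = (-44)² - 2*(-45) = 1936 - 1*(-90) = 1936 + 90 = 2026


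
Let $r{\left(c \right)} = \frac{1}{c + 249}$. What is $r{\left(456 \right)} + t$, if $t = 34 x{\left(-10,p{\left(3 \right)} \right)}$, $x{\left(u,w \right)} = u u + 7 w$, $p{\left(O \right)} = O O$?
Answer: $\frac{3907111}{705} \approx 5542.0$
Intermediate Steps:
$p{\left(O \right)} = O^{2}$
$x{\left(u,w \right)} = u^{2} + 7 w$
$r{\left(c \right)} = \frac{1}{249 + c}$
$t = 5542$ ($t = 34 \left(\left(-10\right)^{2} + 7 \cdot 3^{2}\right) = 34 \left(100 + 7 \cdot 9\right) = 34 \left(100 + 63\right) = 34 \cdot 163 = 5542$)
$r{\left(456 \right)} + t = \frac{1}{249 + 456} + 5542 = \frac{1}{705} + 5542 = \frac{3907111}{705}$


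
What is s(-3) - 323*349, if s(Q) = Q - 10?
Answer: -112740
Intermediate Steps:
s(Q) = -10 + Q
s(-3) - 323*349 = (-10 - 3) - 323*349 = -13 - 112727 = -112740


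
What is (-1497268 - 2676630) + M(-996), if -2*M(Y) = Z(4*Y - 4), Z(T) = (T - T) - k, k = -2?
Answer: -4173899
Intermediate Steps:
Z(T) = 2 (Z(T) = (T - T) - 1*(-2) = 0 + 2 = 2)
M(Y) = -1 (M(Y) = -1/2*2 = -1)
(-1497268 - 2676630) + M(-996) = (-1497268 - 2676630) - 1 = -4173898 - 1 = -4173899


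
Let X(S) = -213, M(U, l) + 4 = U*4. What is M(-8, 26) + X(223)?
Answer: -249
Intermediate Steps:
M(U, l) = -4 + 4*U (M(U, l) = -4 + U*4 = -4 + 4*U)
M(-8, 26) + X(223) = (-4 + 4*(-8)) - 213 = (-4 - 32) - 213 = -36 - 213 = -249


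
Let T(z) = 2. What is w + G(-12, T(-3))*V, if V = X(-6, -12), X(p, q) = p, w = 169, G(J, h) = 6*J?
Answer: 601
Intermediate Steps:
V = -6
w + G(-12, T(-3))*V = 169 + (6*(-12))*(-6) = 169 - 72*(-6) = 169 + 432 = 601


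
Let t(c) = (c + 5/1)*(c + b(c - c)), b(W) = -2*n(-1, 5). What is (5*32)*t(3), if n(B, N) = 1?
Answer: 1280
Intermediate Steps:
b(W) = -2 (b(W) = -2*1 = -2)
t(c) = (-2 + c)*(5 + c) (t(c) = (c + 5/1)*(c - 2) = (c + 5*1)*(-2 + c) = (c + 5)*(-2 + c) = (5 + c)*(-2 + c) = (-2 + c)*(5 + c))
(5*32)*t(3) = (5*32)*(-10 + 3² + 3*3) = 160*(-10 + 9 + 9) = 160*8 = 1280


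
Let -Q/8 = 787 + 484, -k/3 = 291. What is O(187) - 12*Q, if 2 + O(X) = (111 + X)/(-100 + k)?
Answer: 118719324/973 ≈ 1.2201e+5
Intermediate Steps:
k = -873 (k = -3*291 = -873)
Q = -10168 (Q = -8*(787 + 484) = -8*1271 = -10168)
O(X) = -2057/973 - X/973 (O(X) = -2 + (111 + X)/(-100 - 873) = -2 + (111 + X)/(-973) = -2 + (111 + X)*(-1/973) = -2 + (-111/973 - X/973) = -2057/973 - X/973)
O(187) - 12*Q = (-2057/973 - 1/973*187) - 12*(-10168) = (-2057/973 - 187/973) - 1*(-122016) = -2244/973 + 122016 = 118719324/973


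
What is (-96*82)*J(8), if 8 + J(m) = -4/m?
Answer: 66912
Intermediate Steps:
J(m) = -8 - 4/m
(-96*82)*J(8) = (-96*82)*(-8 - 4/8) = -7872*(-8 - 4*⅛) = -7872*(-8 - ½) = -7872*(-17/2) = 66912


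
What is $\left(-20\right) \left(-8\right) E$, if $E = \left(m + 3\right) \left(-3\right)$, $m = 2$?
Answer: $-2400$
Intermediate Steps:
$E = -15$ ($E = \left(2 + 3\right) \left(-3\right) = 5 \left(-3\right) = -15$)
$\left(-20\right) \left(-8\right) E = \left(-20\right) \left(-8\right) \left(-15\right) = 160 \left(-15\right) = -2400$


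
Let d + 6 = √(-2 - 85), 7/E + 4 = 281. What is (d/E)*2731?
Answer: -4538922/7 + 756487*I*√87/7 ≈ -6.4842e+5 + 1.008e+6*I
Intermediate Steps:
E = 7/277 (E = 7/(-4 + 281) = 7/277 ≈ 0.025271)
d = -6 + I*√87 (d = -6 + √(-2 - 85) = -6 + √(-87) = -6 + I*√87 ≈ -6.0 + 9.3274*I)
(d/E)*2731 = ((-6 + I*√87)/(7/277))*2731 = ((-6 + I*√87)*(277/7))*2731 = (-1662/7 + 277*I*√87/7)*2731 = -4538922/7 + 756487*I*√87/7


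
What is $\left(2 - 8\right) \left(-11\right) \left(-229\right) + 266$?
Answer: $-14848$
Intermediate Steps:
$\left(2 - 8\right) \left(-11\right) \left(-229\right) + 266 = \left(-6\right) \left(-11\right) \left(-229\right) + 266 = 66 \left(-229\right) + 266 = -15114 + 266 = -14848$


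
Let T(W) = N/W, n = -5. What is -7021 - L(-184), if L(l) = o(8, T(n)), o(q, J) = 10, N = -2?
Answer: -7031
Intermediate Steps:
T(W) = -2/W
L(l) = 10
-7021 - L(-184) = -7021 - 1*10 = -7021 - 10 = -7031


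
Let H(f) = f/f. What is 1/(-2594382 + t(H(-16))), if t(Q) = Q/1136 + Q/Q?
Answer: -1136/2947216815 ≈ -3.8545e-7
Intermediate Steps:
H(f) = 1
t(Q) = 1 + Q/1136 (t(Q) = Q*(1/1136) + 1 = Q/1136 + 1 = 1 + Q/1136)
1/(-2594382 + t(H(-16))) = 1/(-2594382 + (1 + (1/1136)*1)) = 1/(-2594382 + (1 + 1/1136)) = 1/(-2594382 + 1137/1136) = 1/(-2947216815/1136) = -1136/2947216815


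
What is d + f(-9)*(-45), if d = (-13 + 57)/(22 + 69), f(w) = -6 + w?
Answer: 61469/91 ≈ 675.48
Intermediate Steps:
d = 44/91 ≈ 0.48352
d + f(-9)*(-45) = 44/91 + (-6 - 9)*(-45) = 44/91 - 15*(-45) = 44/91 + 675 = 61469/91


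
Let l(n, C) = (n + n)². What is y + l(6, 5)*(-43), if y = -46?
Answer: -6238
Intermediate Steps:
l(n, C) = 4*n² (l(n, C) = (2*n)² = 4*n²)
y + l(6, 5)*(-43) = -46 + (4*6²)*(-43) = -46 + (4*36)*(-43) = -46 + 144*(-43) = -46 - 6192 = -6238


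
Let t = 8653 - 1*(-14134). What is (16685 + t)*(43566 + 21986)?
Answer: 2587468544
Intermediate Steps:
t = 22787 (t = 8653 + 14134 = 22787)
(16685 + t)*(43566 + 21986) = (16685 + 22787)*(43566 + 21986) = 39472*65552 = 2587468544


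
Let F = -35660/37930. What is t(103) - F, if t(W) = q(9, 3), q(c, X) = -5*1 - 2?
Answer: -22985/3793 ≈ -6.0598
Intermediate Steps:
q(c, X) = -7 (q(c, X) = -5 - 2 = -7)
t(W) = -7
F = -3566/3793 (F = -35660*1/37930 = -3566/3793 ≈ -0.94015)
t(103) - F = -7 - 1*(-3566/3793) = -7 + 3566/3793 = -22985/3793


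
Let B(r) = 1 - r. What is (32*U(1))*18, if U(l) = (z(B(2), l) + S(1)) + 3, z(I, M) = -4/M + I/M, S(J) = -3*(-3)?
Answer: 4032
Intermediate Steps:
S(J) = 9
U(l) = 12 - 5/l (U(l) = ((-4 + (1 - 1*2))/l + 9) + 3 = ((-4 + (1 - 2))/l + 9) + 3 = ((-4 - 1)/l + 9) + 3 = (-5/l + 9) + 3 = (9 - 5/l) + 3 = 12 - 5/l)
(32*U(1))*18 = (32*(12 - 5/1))*18 = (32*(12 - 5*1))*18 = (32*(12 - 5))*18 = (32*7)*18 = 224*18 = 4032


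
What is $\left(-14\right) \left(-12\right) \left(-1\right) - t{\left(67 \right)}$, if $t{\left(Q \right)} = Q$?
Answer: $-235$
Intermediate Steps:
$\left(-14\right) \left(-12\right) \left(-1\right) - t{\left(67 \right)} = \left(-14\right) \left(-12\right) \left(-1\right) - 67 = 168 \left(-1\right) - 67 = -168 - 67 = -235$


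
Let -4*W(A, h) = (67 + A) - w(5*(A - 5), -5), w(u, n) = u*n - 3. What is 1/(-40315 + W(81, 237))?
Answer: -4/163311 ≈ -2.4493e-5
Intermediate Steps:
w(u, n) = -3 + n*u (w(u, n) = n*u - 3 = -3 + n*u)
W(A, h) = 55/4 - 13*A/2 (W(A, h) = -((67 + A) - (-3 - 25*(A - 5)))/4 = -((67 + A) - (-3 - 25*(-5 + A)))/4 = -((67 + A) - (-3 - 5*(-25 + 5*A)))/4 = -((67 + A) - (-3 + (125 - 25*A)))/4 = -((67 + A) - (122 - 25*A))/4 = -((67 + A) + (-122 + 25*A))/4 = -(-55 + 26*A)/4 = 55/4 - 13*A/2)
1/(-40315 + W(81, 237)) = 1/(-40315 + (55/4 - 13/2*81)) = 1/(-40315 + (55/4 - 1053/2)) = 1/(-40315 - 2051/4) = 1/(-163311/4) = -4/163311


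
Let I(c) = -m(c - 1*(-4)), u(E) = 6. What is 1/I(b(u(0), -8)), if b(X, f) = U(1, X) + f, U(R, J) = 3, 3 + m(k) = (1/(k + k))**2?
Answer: 4/11 ≈ 0.36364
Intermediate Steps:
m(k) = -3 + 1/(4*k**2) (m(k) = -3 + (1/(k + k))**2 = -3 + (1/(2*k))**2 = -3 + 1/(4*k**2))
b(X, f) = 3 + f
I(c) = 3 - 1/(4*(4 + c)**2) (I(c) = -(-3 + 1/(4*(c - 1*(-4))**2)) = -(-3 + 1/(4*(c + 4)**2)) = -(-3 + 1/(4*(4 + c)**2)) = 3 - 1/(4*(4 + c)**2))
1/I(b(u(0), -8)) = 1/(3 - 1/(4*(4 + (3 - 8))**2)) = 1/(3 - 1/(4*(4 - 5)**2)) = 1/(3 - 1/4/(-1)**2) = 1/(3 - 1/4*1) = 1/(3 - 1/4) = 1/(11/4) = 4/11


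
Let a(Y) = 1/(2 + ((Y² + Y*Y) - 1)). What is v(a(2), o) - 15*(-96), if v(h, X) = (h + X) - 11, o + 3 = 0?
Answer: 12835/9 ≈ 1426.1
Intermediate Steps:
o = -3 (o = -3 + 0 = -3)
a(Y) = 1/(1 + 2*Y²) (a(Y) = 1/(2 + ((Y² + Y²) - 1)) = 1/(2 + (2*Y² - 1)) = 1/(2 + (-1 + 2*Y²)) = 1/(1 + 2*Y²))
v(h, X) = -11 + X + h (v(h, X) = (X + h) - 11 = -11 + X + h)
v(a(2), o) - 15*(-96) = (-11 - 3 + 1/(1 + 2*2²)) - 15*(-96) = (-11 - 3 + 1/(1 + 2*4)) + 1440 = (-11 - 3 + 1/(1 + 8)) + 1440 = (-11 - 3 + 1/9) + 1440 = (-11 - 3 + ⅑) + 1440 = -125/9 + 1440 = 12835/9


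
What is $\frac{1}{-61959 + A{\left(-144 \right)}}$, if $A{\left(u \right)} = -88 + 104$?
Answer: $- \frac{1}{61943} \approx -1.6144 \cdot 10^{-5}$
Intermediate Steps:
$A{\left(u \right)} = 16$
$\frac{1}{-61959 + A{\left(-144 \right)}} = \frac{1}{-61959 + 16} = \frac{1}{-61943} = - \frac{1}{61943}$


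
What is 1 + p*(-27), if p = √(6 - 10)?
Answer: 1 - 54*I ≈ 1.0 - 54.0*I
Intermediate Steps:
p = 2*I (p = √(-4) = 2*I ≈ 2.0*I)
1 + p*(-27) = 1 + (2*I)*(-27) = 1 - 54*I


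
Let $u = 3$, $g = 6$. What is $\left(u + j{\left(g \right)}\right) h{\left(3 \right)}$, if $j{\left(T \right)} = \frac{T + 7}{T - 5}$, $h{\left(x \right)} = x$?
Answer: $48$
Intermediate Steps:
$j{\left(T \right)} = \frac{7 + T}{-5 + T}$
$\left(u + j{\left(g \right)}\right) h{\left(3 \right)} = \left(3 + \frac{7 + 6}{-5 + 6}\right) 3 = \left(3 + 1^{-1} \cdot 13\right) 3 = \left(3 + 1 \cdot 13\right) 3 = \left(3 + 13\right) 3 = 16 \cdot 3 = 48$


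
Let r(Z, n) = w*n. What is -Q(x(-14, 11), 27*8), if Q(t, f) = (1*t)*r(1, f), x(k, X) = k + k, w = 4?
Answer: 24192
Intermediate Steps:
r(Z, n) = 4*n
x(k, X) = 2*k
Q(t, f) = 4*f*t (Q(t, f) = (1*t)*(4*f) = t*(4*f) = 4*f*t)
-Q(x(-14, 11), 27*8) = -4*27*8*2*(-14) = -4*216*(-28) = -1*(-24192) = 24192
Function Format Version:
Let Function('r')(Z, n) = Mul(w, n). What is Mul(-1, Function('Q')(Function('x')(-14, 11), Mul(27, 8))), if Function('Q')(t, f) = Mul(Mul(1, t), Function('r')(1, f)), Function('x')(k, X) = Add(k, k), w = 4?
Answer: 24192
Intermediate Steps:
Function('r')(Z, n) = Mul(4, n)
Function('x')(k, X) = Mul(2, k)
Function('Q')(t, f) = Mul(4, f, t) (Function('Q')(t, f) = Mul(Mul(1, t), Mul(4, f)) = Mul(t, Mul(4, f)) = Mul(4, f, t))
Mul(-1, Function('Q')(Function('x')(-14, 11), Mul(27, 8))) = Mul(-1, Mul(4, Mul(27, 8), Mul(2, -14))) = Mul(-1, Mul(4, 216, -28)) = Mul(-1, -24192) = 24192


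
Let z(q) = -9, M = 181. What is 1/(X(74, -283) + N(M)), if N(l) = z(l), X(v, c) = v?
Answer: 1/65 ≈ 0.015385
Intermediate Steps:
N(l) = -9
1/(X(74, -283) + N(M)) = 1/(74 - 9) = 1/65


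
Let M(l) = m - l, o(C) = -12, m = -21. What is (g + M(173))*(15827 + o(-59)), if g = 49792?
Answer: 784392370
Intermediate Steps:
M(l) = -21 - l
(g + M(173))*(15827 + o(-59)) = (49792 + (-21 - 1*173))*(15827 - 12) = (49792 + (-21 - 173))*15815 = (49792 - 194)*15815 = 49598*15815 = 784392370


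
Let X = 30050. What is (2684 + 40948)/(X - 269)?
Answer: 1616/1103 ≈ 1.4651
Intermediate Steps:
(2684 + 40948)/(X - 269) = (2684 + 40948)/(30050 - 269) = 43632/29781 = 43632*(1/29781) = 1616/1103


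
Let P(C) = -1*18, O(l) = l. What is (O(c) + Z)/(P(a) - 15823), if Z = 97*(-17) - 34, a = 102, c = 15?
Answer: 1668/15841 ≈ 0.10530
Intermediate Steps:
Z = -1683 (Z = -1649 - 34 = -1683)
P(C) = -18
(O(c) + Z)/(P(a) - 15823) = (15 - 1683)/(-18 - 15823) = -1668/(-15841) = -1668*(-1/15841) = 1668/15841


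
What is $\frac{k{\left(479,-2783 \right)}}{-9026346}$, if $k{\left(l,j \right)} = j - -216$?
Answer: $\frac{2567}{9026346} \approx 0.00028439$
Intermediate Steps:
$k{\left(l,j \right)} = 216 + j$ ($k{\left(l,j \right)} = j + 216 = 216 + j$)
$\frac{k{\left(479,-2783 \right)}}{-9026346} = \frac{216 - 2783}{-9026346} = \left(-2567\right) \left(- \frac{1}{9026346}\right) = \frac{2567}{9026346}$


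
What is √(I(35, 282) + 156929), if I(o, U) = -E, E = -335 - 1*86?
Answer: 5*√6294 ≈ 396.67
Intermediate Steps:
E = -421 (E = -335 - 86 = -421)
I(o, U) = 421 (I(o, U) = -1*(-421) = 421)
√(I(35, 282) + 156929) = √(421 + 156929) = √157350 = 5*√6294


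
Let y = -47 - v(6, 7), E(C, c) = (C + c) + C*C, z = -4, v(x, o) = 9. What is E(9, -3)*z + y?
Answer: -404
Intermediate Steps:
E(C, c) = C + c + C**2 (E(C, c) = (C + c) + C**2 = C + c + C**2)
y = -56 (y = -47 - 1*9 = -47 - 9 = -56)
E(9, -3)*z + y = (9 - 3 + 9**2)*(-4) - 56 = (9 - 3 + 81)*(-4) - 56 = 87*(-4) - 56 = -348 - 56 = -404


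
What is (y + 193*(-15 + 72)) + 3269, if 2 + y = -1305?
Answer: 12963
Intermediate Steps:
y = -1307 (y = -2 - 1305 = -1307)
(y + 193*(-15 + 72)) + 3269 = (-1307 + 193*(-15 + 72)) + 3269 = (-1307 + 193*57) + 3269 = (-1307 + 11001) + 3269 = 9694 + 3269 = 12963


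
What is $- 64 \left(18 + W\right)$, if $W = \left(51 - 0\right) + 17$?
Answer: $-5504$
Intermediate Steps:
$W = 68$ ($W = \left(51 + \left(2 - 2\right)\right) + 17 = \left(51 + 0\right) + 17 = 51 + 17 = 68$)
$- 64 \left(18 + W\right) = - 64 \left(18 + 68\right) = \left(-64\right) 86 = -5504$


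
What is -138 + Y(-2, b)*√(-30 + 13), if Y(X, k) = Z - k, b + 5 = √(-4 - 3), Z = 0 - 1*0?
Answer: -138 + √119 + 5*I*√17 ≈ -127.09 + 20.616*I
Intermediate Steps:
Z = 0 (Z = 0 + 0 = 0)
b = -5 + I*√7 (b = -5 + √(-4 - 3) = -5 + √(-7) = -5 + I*√7 ≈ -5.0 + 2.6458*I)
Y(X, k) = -k (Y(X, k) = 0 - k = -k)
-138 + Y(-2, b)*√(-30 + 13) = -138 + (-(-5 + I*√7))*√(-30 + 13) = -138 + (5 - I*√7)*√(-17) = -138 + (5 - I*√7)*(I*√17) = -138 + I*√17*(5 - I*√7)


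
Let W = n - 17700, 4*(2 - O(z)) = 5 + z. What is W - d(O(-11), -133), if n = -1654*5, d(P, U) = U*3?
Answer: -25571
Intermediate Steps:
O(z) = 3/4 - z/4 (O(z) = 2 - (5 + z)/4 = 2 + (-5/4 - z/4) = 3/4 - z/4)
d(P, U) = 3*U
n = -8270
W = -25970 (W = -8270 - 17700 = -25970)
W - d(O(-11), -133) = -25970 - 3*(-133) = -25970 - 1*(-399) = -25970 + 399 = -25571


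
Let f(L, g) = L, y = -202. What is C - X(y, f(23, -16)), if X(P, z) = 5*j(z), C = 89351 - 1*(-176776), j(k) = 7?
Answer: 266092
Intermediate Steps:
C = 266127 (C = 89351 + 176776 = 266127)
X(P, z) = 35 (X(P, z) = 5*7 = 35)
C - X(y, f(23, -16)) = 266127 - 1*35 = 266127 - 35 = 266092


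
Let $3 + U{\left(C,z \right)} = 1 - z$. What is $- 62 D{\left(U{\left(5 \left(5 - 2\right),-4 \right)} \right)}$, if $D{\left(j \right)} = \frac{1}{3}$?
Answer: $- \frac{62}{3} \approx -20.667$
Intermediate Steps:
$U{\left(C,z \right)} = -2 - z$ ($U{\left(C,z \right)} = -3 - \left(-1 + z\right) = -2 - z$)
$D{\left(j \right)} = \frac{1}{3}$
$- 62 D{\left(U{\left(5 \left(5 - 2\right),-4 \right)} \right)} = \left(-62\right) \frac{1}{3} = - \frac{62}{3}$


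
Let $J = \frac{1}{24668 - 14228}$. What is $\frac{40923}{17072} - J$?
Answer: $\frac{53402381}{22278960} \approx 2.397$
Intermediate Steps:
$J = \frac{1}{10440} \approx 9.5785 \cdot 10^{-5}$
$\frac{40923}{17072} - J = \frac{40923}{17072} - \frac{1}{10440} = \frac{53402381}{22278960}$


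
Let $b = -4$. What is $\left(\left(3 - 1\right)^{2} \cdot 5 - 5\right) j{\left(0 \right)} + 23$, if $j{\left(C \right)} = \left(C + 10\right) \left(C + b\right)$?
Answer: $-577$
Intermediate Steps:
$j{\left(C \right)} = \left(-4 + C\right) \left(10 + C\right)$ ($j{\left(C \right)} = \left(C + 10\right) \left(C - 4\right) = \left(10 + C\right) \left(-4 + C\right) = \left(-4 + C\right) \left(10 + C\right)$)
$\left(\left(3 - 1\right)^{2} \cdot 5 - 5\right) j{\left(0 \right)} + 23 = \left(\left(3 - 1\right)^{2} \cdot 5 - 5\right) \left(-40 + 0^{2} + 6 \cdot 0\right) + 23 = \left(2^{2} \cdot 5 - 5\right) \left(-40 + 0 + 0\right) + 23 = \left(4 \cdot 5 - 5\right) \left(-40\right) + 23 = \left(20 - 5\right) \left(-40\right) + 23 = 15 \left(-40\right) + 23 = -600 + 23 = -577$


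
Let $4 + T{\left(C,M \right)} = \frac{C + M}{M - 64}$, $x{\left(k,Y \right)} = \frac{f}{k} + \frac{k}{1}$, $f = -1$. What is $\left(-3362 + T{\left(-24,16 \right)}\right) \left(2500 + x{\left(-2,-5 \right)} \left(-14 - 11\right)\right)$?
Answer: $- \frac{102489625}{12} \approx -8.5408 \cdot 10^{6}$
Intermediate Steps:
$x{\left(k,Y \right)} = k - \frac{1}{k}$ ($x{\left(k,Y \right)} = - \frac{1}{k} + \frac{k}{1} = - \frac{1}{k} + k 1 = - \frac{1}{k} + k = k - \frac{1}{k}$)
$T{\left(C,M \right)} = -4 + \frac{C + M}{-64 + M}$ ($T{\left(C,M \right)} = -4 + \frac{C + M}{M - 64} = -4 + \frac{C + M}{-64 + M}$)
$\left(-3362 + T{\left(-24,16 \right)}\right) \left(2500 + x{\left(-2,-5 \right)} \left(-14 - 11\right)\right) = \left(-3362 + \frac{256 - 24 - 48}{-64 + 16}\right) \left(2500 + \left(-2 - \frac{1}{-2}\right) \left(-14 - 11\right)\right) = \left(-3362 + \frac{256 - 24 - 48}{-48}\right) \left(2500 + \left(-2 - - \frac{1}{2}\right) \left(-25\right)\right) = \left(-3362 - \frac{23}{6}\right) \left(2500 + \left(-2 + \frac{1}{2}\right) \left(-25\right)\right) = \left(-3362 - \frac{23}{6}\right) \left(2500 - - \frac{75}{2}\right) = - \frac{20195 \left(2500 + \frac{75}{2}\right)}{6} = \left(- \frac{20195}{6}\right) \frac{5075}{2} = - \frac{102489625}{12}$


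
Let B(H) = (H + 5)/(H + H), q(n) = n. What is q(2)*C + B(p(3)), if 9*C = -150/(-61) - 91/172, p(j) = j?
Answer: 83201/47214 ≈ 1.7622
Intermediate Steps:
C = 20249/94428 (C = (-150/(-61) - 91/172)/9 = (-150*(-1/61) - 91*1/172)/9 = (150/61 - 91/172)/9 = (⅑)*(20249/10492) = 20249/94428 ≈ 0.21444)
B(H) = (5 + H)/(2*H) (B(H) = (5 + H)/((2*H)) = (5 + H)*(1/(2*H)) = (5 + H)/(2*H))
q(2)*C + B(p(3)) = 2*(20249/94428) + (½)*(5 + 3)/3 = 20249/47214 + (½)*(⅓)*8 = 20249/47214 + 4/3 = 83201/47214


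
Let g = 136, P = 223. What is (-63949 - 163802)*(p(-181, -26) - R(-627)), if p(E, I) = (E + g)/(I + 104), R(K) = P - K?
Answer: 5036713365/26 ≈ 1.9372e+8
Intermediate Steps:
R(K) = 223 - K
p(E, I) = (136 + E)/(104 + I) (p(E, I) = (E + 136)/(I + 104) = (136 + E)/(104 + I))
(-63949 - 163802)*(p(-181, -26) - R(-627)) = (-63949 - 163802)*((136 - 181)/(104 - 26) - (223 - 1*(-627))) = -227751*(-45/78 - (223 + 627)) = -227751*((1/78)*(-45) - 1*850) = -227751*(-15/26 - 850) = -227751*(-22115/26) = 5036713365/26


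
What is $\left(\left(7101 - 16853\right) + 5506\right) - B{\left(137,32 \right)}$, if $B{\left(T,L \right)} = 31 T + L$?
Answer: $-8525$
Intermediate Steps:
$B{\left(T,L \right)} = L + 31 T$
$\left(\left(7101 - 16853\right) + 5506\right) - B{\left(137,32 \right)} = \left(\left(7101 - 16853\right) + 5506\right) - \left(32 + 31 \cdot 137\right) = \left(-9752 + 5506\right) - \left(32 + 4247\right) = -4246 - 4279 = -8525$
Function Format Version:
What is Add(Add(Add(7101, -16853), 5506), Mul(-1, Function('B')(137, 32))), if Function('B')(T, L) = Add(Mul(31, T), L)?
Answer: -8525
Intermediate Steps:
Function('B')(T, L) = Add(L, Mul(31, T))
Add(Add(Add(7101, -16853), 5506), Mul(-1, Function('B')(137, 32))) = Add(Add(Add(7101, -16853), 5506), Mul(-1, Add(32, Mul(31, 137)))) = Add(Add(-9752, 5506), Mul(-1, Add(32, 4247))) = Add(-4246, Mul(-1, 4279)) = Add(-4246, -4279) = -8525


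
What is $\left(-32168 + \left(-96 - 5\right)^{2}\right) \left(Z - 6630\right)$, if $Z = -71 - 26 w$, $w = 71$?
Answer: $187751949$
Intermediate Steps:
$Z = -1917$ ($Z = -71 - 1846 = -1917$)
$\left(-32168 + \left(-96 - 5\right)^{2}\right) \left(Z - 6630\right) = \left(-32168 + \left(-96 - 5\right)^{2}\right) \left(-1917 - 6630\right) = \left(-32168 + \left(-101\right)^{2}\right) \left(-8547\right) = \left(-32168 + 10201\right) \left(-8547\right) = \left(-21967\right) \left(-8547\right) = 187751949$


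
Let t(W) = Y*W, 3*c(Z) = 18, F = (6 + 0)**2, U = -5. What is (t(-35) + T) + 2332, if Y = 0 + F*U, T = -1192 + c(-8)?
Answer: 7446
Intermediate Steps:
F = 36 (F = 6**2 = 36)
c(Z) = 6 (c(Z) = (1/3)*18 = 6)
T = -1186 (T = -1192 + 6 = -1186)
Y = -180 (Y = 0 + 36*(-5) = 0 - 180 = -180)
t(W) = -180*W
(t(-35) + T) + 2332 = (-180*(-35) - 1186) + 2332 = (6300 - 1186) + 2332 = 5114 + 2332 = 7446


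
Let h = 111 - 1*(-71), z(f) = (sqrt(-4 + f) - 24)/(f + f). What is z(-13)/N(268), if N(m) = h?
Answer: 6/1183 - I*sqrt(17)/4732 ≈ 0.0050718 - 0.00087132*I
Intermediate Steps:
z(f) = (-24 + sqrt(-4 + f))/(2*f) (z(f) = (-24 + sqrt(-4 + f))/((2*f)) = (-24 + sqrt(-4 + f))*(1/(2*f)) = (-24 + sqrt(-4 + f))/(2*f))
h = 182 (h = 111 + 71 = 182)
N(m) = 182
z(-13)/N(268) = ((1/2)*(-24 + sqrt(-4 - 13))/(-13))/182 = ((1/2)*(-1/13)*(-24 + sqrt(-17)))*(1/182) = ((1/2)*(-1/13)*(-24 + I*sqrt(17)))*(1/182) = (12/13 - I*sqrt(17)/26)*(1/182) = 6/1183 - I*sqrt(17)/4732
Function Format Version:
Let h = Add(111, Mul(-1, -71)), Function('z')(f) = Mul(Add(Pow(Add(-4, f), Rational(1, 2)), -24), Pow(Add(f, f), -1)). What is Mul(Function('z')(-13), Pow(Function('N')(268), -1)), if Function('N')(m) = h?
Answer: Add(Rational(6, 1183), Mul(Rational(-1, 4732), I, Pow(17, Rational(1, 2)))) ≈ Add(0.0050718, Mul(-0.00087132, I))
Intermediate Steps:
Function('z')(f) = Mul(Rational(1, 2), Pow(f, -1), Add(-24, Pow(Add(-4, f), Rational(1, 2)))) (Function('z')(f) = Mul(Add(-24, Pow(Add(-4, f), Rational(1, 2))), Pow(Mul(2, f), -1)) = Mul(Add(-24, Pow(Add(-4, f), Rational(1, 2))), Mul(Rational(1, 2), Pow(f, -1))) = Mul(Rational(1, 2), Pow(f, -1), Add(-24, Pow(Add(-4, f), Rational(1, 2)))))
h = 182 (h = Add(111, 71) = 182)
Function('N')(m) = 182
Mul(Function('z')(-13), Pow(Function('N')(268), -1)) = Mul(Mul(Rational(1, 2), Pow(-13, -1), Add(-24, Pow(Add(-4, -13), Rational(1, 2)))), Pow(182, -1)) = Mul(Mul(Rational(1, 2), Rational(-1, 13), Add(-24, Pow(-17, Rational(1, 2)))), Rational(1, 182)) = Mul(Mul(Rational(1, 2), Rational(-1, 13), Add(-24, Mul(I, Pow(17, Rational(1, 2))))), Rational(1, 182)) = Mul(Add(Rational(12, 13), Mul(Rational(-1, 26), I, Pow(17, Rational(1, 2)))), Rational(1, 182)) = Add(Rational(6, 1183), Mul(Rational(-1, 4732), I, Pow(17, Rational(1, 2))))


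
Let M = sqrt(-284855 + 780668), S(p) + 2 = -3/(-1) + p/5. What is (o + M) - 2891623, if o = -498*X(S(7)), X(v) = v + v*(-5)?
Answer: -14434211/5 + sqrt(495813) ≈ -2.8861e+6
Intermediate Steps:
S(p) = 1 + p/5 (S(p) = -2 + (-3/(-1) + p/5) = -2 + (-3*(-1) + p*(1/5)) = -2 + (3 + p/5) = 1 + p/5)
X(v) = -4*v (X(v) = v - 5*v = -4*v)
M = sqrt(495813) ≈ 704.14
o = 23904/5 (o = -(-1992)*(1 + (1/5)*7) = -(-1992)*(1 + 7/5) = -(-1992)*12/5 = -498*(-48/5) = 23904/5 ≈ 4780.8)
(o + M) - 2891623 = (23904/5 + sqrt(495813)) - 2891623 = -14434211/5 + sqrt(495813)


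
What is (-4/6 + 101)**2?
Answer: 90601/9 ≈ 10067.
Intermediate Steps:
(-4/6 + 101)**2 = (-4*1/6 + 101)**2 = (-2/3 + 101)**2 = (301/3)**2 = 90601/9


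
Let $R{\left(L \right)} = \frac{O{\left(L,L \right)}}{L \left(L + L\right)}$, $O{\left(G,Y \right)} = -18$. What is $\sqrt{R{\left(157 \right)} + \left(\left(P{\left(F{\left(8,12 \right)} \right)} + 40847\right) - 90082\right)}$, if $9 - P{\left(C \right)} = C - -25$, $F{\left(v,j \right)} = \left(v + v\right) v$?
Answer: $\frac{2 i \sqrt{304285745}}{157} \approx 222.21 i$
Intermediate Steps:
$F{\left(v,j \right)} = 2 v^{2}$ ($F{\left(v,j \right)} = 2 v v = 2 v^{2}$)
$P{\left(C \right)} = -16 - C$ ($P{\left(C \right)} = 9 - \left(C - -25\right) = 9 - \left(C + 25\right) = 9 - \left(25 + C\right) = -16 - C$)
$R{\left(L \right)} = - \frac{9}{L^{2}}$ ($R{\left(L \right)} = - \frac{18}{L \left(L + L\right)} = - \frac{18}{L 2 L} = - \frac{18}{2 L^{2}} = - 18 \frac{1}{2 L^{2}} = - \frac{9}{L^{2}}$)
$\sqrt{R{\left(157 \right)} + \left(\left(P{\left(F{\left(8,12 \right)} \right)} + 40847\right) - 90082\right)} = \sqrt{- \frac{9}{24649} + \left(\left(\left(-16 - 2 \cdot 8^{2}\right) + 40847\right) - 90082\right)} = \sqrt{\left(-9\right) \frac{1}{24649} + \left(\left(\left(-16 - 2 \cdot 64\right) + 40847\right) - 90082\right)} = \sqrt{- \frac{9}{24649} + \left(\left(\left(-16 - 128\right) + 40847\right) - 90082\right)} = \sqrt{- \frac{9}{24649} + \left(\left(-144 + 40847\right) - 90082\right)} = \sqrt{- \frac{9}{24649} + \left(40703 - 90082\right)} = \sqrt{- \frac{9}{24649} - 49379} = \sqrt{- \frac{1217142980}{24649}} = \frac{2 i \sqrt{304285745}}{157}$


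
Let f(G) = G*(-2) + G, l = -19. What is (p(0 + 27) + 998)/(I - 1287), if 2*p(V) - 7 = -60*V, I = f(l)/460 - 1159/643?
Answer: -56641870/381189783 ≈ -0.14859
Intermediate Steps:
f(G) = -G (f(G) = -2*G + G = -G)
I = -520923/295780 (I = -1*(-19)/460 - 1159/643 = 19*(1/460) - 1159*1/643 = 19/460 - 1159/643 = -520923/295780 ≈ -1.7612)
p(V) = 7/2 - 30*V (p(V) = 7/2 + (-60*V)/2 = 7/2 - 30*V)
(p(0 + 27) + 998)/(I - 1287) = ((7/2 - 30*(0 + 27)) + 998)/(-520923/295780 - 1287) = ((7/2 - 30*27) + 998)/(-381189783/295780) = ((7/2 - 810) + 998)*(-295780/381189783) = (-1613/2 + 998)*(-295780/381189783) = (383/2)*(-295780/381189783) = -56641870/381189783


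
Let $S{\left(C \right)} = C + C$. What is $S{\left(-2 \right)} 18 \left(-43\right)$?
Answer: $3096$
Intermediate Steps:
$S{\left(C \right)} = 2 C$
$S{\left(-2 \right)} 18 \left(-43\right) = 2 \left(-2\right) 18 \left(-43\right) = \left(-4\right) 18 \left(-43\right) = \left(-72\right) \left(-43\right) = 3096$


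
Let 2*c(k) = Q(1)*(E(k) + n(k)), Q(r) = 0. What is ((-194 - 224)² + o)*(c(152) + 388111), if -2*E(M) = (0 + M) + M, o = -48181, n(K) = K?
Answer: 49112730273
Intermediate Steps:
E(M) = -M (E(M) = -((0 + M) + M)/2 = -(M + M)/2 = -M)
c(k) = 0 (c(k) = (0*(-k + k))/2 = (0*0)/2 = (½)*0 = 0)
((-194 - 224)² + o)*(c(152) + 388111) = ((-194 - 224)² - 48181)*(0 + 388111) = ((-418)² - 48181)*388111 = (174724 - 48181)*388111 = 126543*388111 = 49112730273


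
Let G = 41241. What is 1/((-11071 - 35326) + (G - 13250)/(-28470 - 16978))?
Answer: -1976/91681689 ≈ -2.1553e-5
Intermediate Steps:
1/((-11071 - 35326) + (G - 13250)/(-28470 - 16978)) = 1/((-11071 - 35326) + (41241 - 13250)/(-28470 - 16978)) = 1/(-46397 + 27991/(-45448)) = 1/(-46397 + 27991*(-1/45448)) = 1/(-46397 - 1217/1976) = 1/(-91681689/1976) = -1976/91681689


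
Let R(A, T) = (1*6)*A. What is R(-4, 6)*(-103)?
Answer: 2472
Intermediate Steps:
R(A, T) = 6*A
R(-4, 6)*(-103) = (6*(-4))*(-103) = -24*(-103) = 2472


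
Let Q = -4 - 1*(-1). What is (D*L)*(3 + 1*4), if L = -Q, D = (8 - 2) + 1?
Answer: 147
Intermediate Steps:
Q = -3 (Q = -4 + 1 = -3)
D = 7 (D = 6 + 1 = 7)
L = 3 (L = -1*(-3) = 3)
(D*L)*(3 + 1*4) = (7*3)*(3 + 1*4) = 21*(3 + 4) = 21*7 = 147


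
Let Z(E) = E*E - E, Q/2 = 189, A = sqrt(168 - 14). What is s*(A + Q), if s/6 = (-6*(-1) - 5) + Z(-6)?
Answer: 97524 + 258*sqrt(154) ≈ 1.0073e+5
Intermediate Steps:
A = sqrt(154) ≈ 12.410
Q = 378 (Q = 2*189 = 378)
Z(E) = E**2 - E
s = 258 (s = 6*((-6*(-1) - 5) - 6*(-1 - 6)) = 6*((6 - 5) - 6*(-7)) = 6*(1 + 42) = 6*43 = 258)
s*(A + Q) = 258*(sqrt(154) + 378) = 258*(378 + sqrt(154)) = 97524 + 258*sqrt(154)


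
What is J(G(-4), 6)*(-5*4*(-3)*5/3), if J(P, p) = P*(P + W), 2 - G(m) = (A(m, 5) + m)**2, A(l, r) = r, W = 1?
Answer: 200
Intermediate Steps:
G(m) = 2 - (5 + m)**2
J(P, p) = P*(1 + P) (J(P, p) = P*(P + 1) = P*(1 + P))
J(G(-4), 6)*(-5*4*(-3)*5/3) = ((2 - (5 - 4)**2)*(1 + (2 - (5 - 4)**2)))*(-5*4*(-3)*5/3) = ((2 - 1*1**2)*(1 + (2 - 1*1**2)))*(-(-60)*5*(1/3)) = ((2 - 1*1)*(1 + (2 - 1*1)))*(-(-60)*5/3) = ((2 - 1)*(1 + (2 - 1)))*(-5*(-20)) = (1*(1 + 1))*100 = (1*2)*100 = 2*100 = 200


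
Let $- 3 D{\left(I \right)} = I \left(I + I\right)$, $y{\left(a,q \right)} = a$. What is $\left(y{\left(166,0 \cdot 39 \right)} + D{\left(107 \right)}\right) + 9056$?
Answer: $\frac{4768}{3} \approx 1589.3$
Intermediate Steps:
$D{\left(I \right)} = - \frac{2 I^{2}}{3}$ ($D{\left(I \right)} = - \frac{I \left(I + I\right)}{3} = - \frac{I 2 I}{3} = - \frac{2 I^{2}}{3}$)
$\left(y{\left(166,0 \cdot 39 \right)} + D{\left(107 \right)}\right) + 9056 = \left(166 - \frac{2 \cdot 107^{2}}{3}\right) + 9056 = \left(166 - \frac{22898}{3}\right) + 9056 = - \frac{22400}{3} + 9056 = \frac{4768}{3}$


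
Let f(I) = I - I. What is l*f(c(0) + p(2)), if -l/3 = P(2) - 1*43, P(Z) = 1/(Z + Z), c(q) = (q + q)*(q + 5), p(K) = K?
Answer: 0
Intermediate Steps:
c(q) = 2*q*(5 + q) (c(q) = (2*q)*(5 + q) = 2*q*(5 + q))
P(Z) = 1/(2*Z)
f(I) = 0
l = 513/4 (l = -3*((½)/2 - 1*43) = -3*((½)*(½) - 43) = -3*(¼ - 43) = -3*(-171/4) = 513/4 ≈ 128.25)
l*f(c(0) + p(2)) = (513/4)*0 = 0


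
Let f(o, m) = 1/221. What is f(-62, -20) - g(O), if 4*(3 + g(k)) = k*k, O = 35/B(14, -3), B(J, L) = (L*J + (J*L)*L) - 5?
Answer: 16305371/5517044 ≈ 2.9555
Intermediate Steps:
B(J, L) = -5 + J*L + J*L² (B(J, L) = (J*L + J*L²) - 5 = -5 + J*L + J*L²)
f(o, m) = 1/221
O = 35/79 (O = 35/(-5 + 14*(-3) + 14*(-3)²) = 35/(-5 - 42 + 14*9) = 35/(-5 - 42 + 126) = 35/79 ≈ 0.44304)
g(k) = -3 + k²/4 (g(k) = -3 + (k*k)/4 = -3 + k²/4)
f(-62, -20) - g(O) = 1/221 - (-3 + (35/79)²/4) = 1/221 - (-3 + (¼)*(1225/6241)) = 1/221 - (-3 + 1225/24964) = 1/221 - 1*(-73667/24964) = 1/221 + 73667/24964 = 16305371/5517044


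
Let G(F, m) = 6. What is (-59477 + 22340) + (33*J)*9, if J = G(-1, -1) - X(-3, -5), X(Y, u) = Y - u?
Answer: -35949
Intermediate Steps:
J = 4 (J = 6 - (-3 - 1*(-5)) = 6 - (-3 + 5) = 6 - 1*2 = 6 - 2 = 4)
(-59477 + 22340) + (33*J)*9 = (-59477 + 22340) + (33*4)*9 = -37137 + 132*9 = -37137 + 1188 = -35949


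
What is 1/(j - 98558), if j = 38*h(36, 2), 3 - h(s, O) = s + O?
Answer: -1/99888 ≈ -1.0011e-5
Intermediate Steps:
h(s, O) = 3 - O - s (h(s, O) = 3 - (s + O) = 3 - (O + s) = 3 + (-O - s) = 3 - O - s)
j = -1330 (j = 38*(3 - 1*2 - 1*36) = 38*(3 - 2 - 36) = 38*(-35) = -1330)
1/(j - 98558) = 1/(-1330 - 98558) = 1/(-99888) = -1/99888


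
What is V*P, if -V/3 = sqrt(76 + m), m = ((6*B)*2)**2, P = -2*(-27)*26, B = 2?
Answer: -8424*sqrt(163) ≈ -1.0755e+5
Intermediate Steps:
P = 1404 (P = 54*26 = 1404)
m = 576 (m = ((6*2)*2)**2 = (12*2)**2 = 24**2 = 576)
V = -6*sqrt(163) (V = -3*sqrt(76 + 576) = -6*sqrt(163) ≈ -76.603)
V*P = -6*sqrt(163)*1404 = -8424*sqrt(163)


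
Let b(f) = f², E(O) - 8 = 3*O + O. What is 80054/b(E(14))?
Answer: 40027/2048 ≈ 19.544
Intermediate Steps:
E(O) = 8 + 4*O (E(O) = 8 + (3*O + O) = 8 + 4*O)
80054/b(E(14)) = 80054/((8 + 4*14)²) = 80054/((8 + 56)²) = 80054/(64²) = 80054/4096 = 80054*(1/4096) = 40027/2048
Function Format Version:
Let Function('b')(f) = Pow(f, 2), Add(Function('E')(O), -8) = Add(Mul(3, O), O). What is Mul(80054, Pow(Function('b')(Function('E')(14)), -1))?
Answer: Rational(40027, 2048) ≈ 19.544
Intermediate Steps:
Function('E')(O) = Add(8, Mul(4, O)) (Function('E')(O) = Add(8, Add(Mul(3, O), O)) = Add(8, Mul(4, O)))
Mul(80054, Pow(Function('b')(Function('E')(14)), -1)) = Mul(80054, Pow(Pow(Add(8, Mul(4, 14)), 2), -1)) = Mul(80054, Pow(Pow(Add(8, 56), 2), -1)) = Mul(80054, Pow(Pow(64, 2), -1)) = Mul(80054, Pow(4096, -1)) = Mul(80054, Rational(1, 4096)) = Rational(40027, 2048)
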